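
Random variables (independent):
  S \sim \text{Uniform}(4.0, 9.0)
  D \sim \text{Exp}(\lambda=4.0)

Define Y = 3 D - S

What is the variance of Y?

For independent RVs: Var(aX + bY) = a²Var(X) + b²Var(Y)
Var(S) = 2.0833333
Var(D) = 0.0625
Var(Y) = (-1)²*2.0833333 + 3²*0.0625
= 1*2.0833333 + 9*0.0625 = 2.6458333

2.6458333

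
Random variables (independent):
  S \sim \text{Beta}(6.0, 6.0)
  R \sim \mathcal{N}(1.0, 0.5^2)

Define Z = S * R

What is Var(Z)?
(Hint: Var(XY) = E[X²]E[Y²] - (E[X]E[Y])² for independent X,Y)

Var(XY) = E[X²]E[Y²] - (E[X]E[Y])²
E[S] = 0.5, Var(S) = 0.019230769
E[R] = 1, Var(R) = 0.25
E[S²] = 0.019230769 + 0.5² = 0.26923077
E[R²] = 0.25 + 1² = 1.25
Var(Z) = 0.26923077*1.25 - (0.5*1)²
= 0.33653846 - 0.25 = 0.086538462

0.086538462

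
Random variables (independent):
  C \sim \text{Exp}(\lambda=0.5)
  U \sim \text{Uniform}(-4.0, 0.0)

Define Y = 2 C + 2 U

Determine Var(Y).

For independent RVs: Var(aX + bY) = a²Var(X) + b²Var(Y)
Var(C) = 4
Var(U) = 1.3333333
Var(Y) = 2²*4 + 2²*1.3333333
= 4*4 + 4*1.3333333 = 21.333333

21.333333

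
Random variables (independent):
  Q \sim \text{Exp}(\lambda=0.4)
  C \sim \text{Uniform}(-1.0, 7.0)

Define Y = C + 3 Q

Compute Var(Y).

For independent RVs: Var(aX + bY) = a²Var(X) + b²Var(Y)
Var(Q) = 6.25
Var(C) = 5.3333333
Var(Y) = 3²*6.25 + 1²*5.3333333
= 9*6.25 + 1*5.3333333 = 61.583333

61.583333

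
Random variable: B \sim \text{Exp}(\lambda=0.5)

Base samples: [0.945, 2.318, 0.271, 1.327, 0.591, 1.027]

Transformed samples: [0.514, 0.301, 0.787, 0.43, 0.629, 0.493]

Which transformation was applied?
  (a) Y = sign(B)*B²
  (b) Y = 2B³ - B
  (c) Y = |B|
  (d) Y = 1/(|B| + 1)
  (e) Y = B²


Checking option (d) Y = 1/(|B| + 1):
  B = 0.945 -> Y = 0.514 ✓
  B = 2.318 -> Y = 0.301 ✓
  B = 0.271 -> Y = 0.787 ✓
All samples match this transformation.

(d) 1/(|B| + 1)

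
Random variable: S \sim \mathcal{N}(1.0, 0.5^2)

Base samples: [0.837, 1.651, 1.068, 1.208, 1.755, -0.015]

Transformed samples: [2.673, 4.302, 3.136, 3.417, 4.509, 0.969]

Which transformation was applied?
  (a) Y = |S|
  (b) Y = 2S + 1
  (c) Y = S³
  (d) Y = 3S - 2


Checking option (b) Y = 2S + 1:
  S = 0.837 -> Y = 2.673 ✓
  S = 1.651 -> Y = 4.302 ✓
  S = 1.068 -> Y = 3.136 ✓
All samples match this transformation.

(b) 2S + 1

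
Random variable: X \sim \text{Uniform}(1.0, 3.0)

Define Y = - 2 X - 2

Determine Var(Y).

For Y = aX + b: Var(Y) = a² * Var(X)
Var(X) = (3 - 1)^2/12 = 0.33333333
Var(Y) = (-2)² * 0.33333333 = 4 * 0.33333333 = 1.3333333

1.3333333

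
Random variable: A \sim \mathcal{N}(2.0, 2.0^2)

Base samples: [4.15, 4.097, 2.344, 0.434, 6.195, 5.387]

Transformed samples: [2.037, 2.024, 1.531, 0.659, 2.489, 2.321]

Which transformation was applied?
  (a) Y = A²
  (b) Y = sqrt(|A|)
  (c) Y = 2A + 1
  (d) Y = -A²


Checking option (b) Y = sqrt(|A|):
  A = 4.15 -> Y = 2.037 ✓
  A = 4.097 -> Y = 2.024 ✓
  A = 2.344 -> Y = 1.531 ✓
All samples match this transformation.

(b) sqrt(|A|)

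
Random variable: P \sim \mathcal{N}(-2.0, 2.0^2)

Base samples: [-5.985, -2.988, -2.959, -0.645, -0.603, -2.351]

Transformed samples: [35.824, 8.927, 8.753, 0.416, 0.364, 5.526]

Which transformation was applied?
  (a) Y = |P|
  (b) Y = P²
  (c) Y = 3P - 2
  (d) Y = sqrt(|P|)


Checking option (b) Y = P²:
  P = -5.985 -> Y = 35.824 ✓
  P = -2.988 -> Y = 8.927 ✓
  P = -2.959 -> Y = 8.753 ✓
All samples match this transformation.

(b) P²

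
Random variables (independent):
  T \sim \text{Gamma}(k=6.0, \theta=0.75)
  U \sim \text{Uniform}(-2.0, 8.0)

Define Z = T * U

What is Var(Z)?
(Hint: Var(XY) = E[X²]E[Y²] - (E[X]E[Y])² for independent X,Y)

Var(XY) = E[X²]E[Y²] - (E[X]E[Y])²
E[T] = 4.5, Var(T) = 3.375
E[U] = 3, Var(U) = 8.3333333
E[T²] = 3.375 + 4.5² = 23.625
E[U²] = 8.3333333 + 3² = 17.333333
Var(Z) = 23.625*17.333333 - (4.5*3)²
= 409.5 - 182.25 = 227.25

227.25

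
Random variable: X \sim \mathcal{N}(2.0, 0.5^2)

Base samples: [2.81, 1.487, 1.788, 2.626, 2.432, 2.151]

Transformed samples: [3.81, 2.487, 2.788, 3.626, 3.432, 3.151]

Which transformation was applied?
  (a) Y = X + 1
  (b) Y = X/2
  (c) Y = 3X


Checking option (a) Y = X + 1:
  X = 2.81 -> Y = 3.81 ✓
  X = 1.487 -> Y = 2.487 ✓
  X = 1.788 -> Y = 2.788 ✓
All samples match this transformation.

(a) X + 1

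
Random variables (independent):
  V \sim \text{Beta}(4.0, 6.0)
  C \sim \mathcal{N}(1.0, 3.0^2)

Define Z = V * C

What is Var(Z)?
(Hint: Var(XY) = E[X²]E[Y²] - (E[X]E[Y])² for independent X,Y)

Var(XY) = E[X²]E[Y²] - (E[X]E[Y])²
E[V] = 0.4, Var(V) = 0.021818182
E[C] = 1, Var(C) = 9
E[V²] = 0.021818182 + 0.4² = 0.18181818
E[C²] = 9 + 1² = 10
Var(Z) = 0.18181818*10 - (0.4*1)²
= 1.8181818 - 0.16 = 1.6581818

1.6581818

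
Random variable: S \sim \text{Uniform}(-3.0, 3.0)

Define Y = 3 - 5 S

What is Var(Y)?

For Y = aS + b: Var(Y) = a² * Var(S)
Var(S) = (3 + 3)^2/12 = 3
Var(Y) = (-5)² * 3 = 25 * 3 = 75

75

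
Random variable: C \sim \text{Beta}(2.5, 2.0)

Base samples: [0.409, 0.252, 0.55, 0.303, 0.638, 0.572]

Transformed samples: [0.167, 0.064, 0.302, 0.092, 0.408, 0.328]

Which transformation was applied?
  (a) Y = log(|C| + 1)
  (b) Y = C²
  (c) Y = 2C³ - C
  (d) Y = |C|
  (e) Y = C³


Checking option (b) Y = C²:
  C = 0.409 -> Y = 0.167 ✓
  C = 0.252 -> Y = 0.064 ✓
  C = 0.55 -> Y = 0.302 ✓
All samples match this transformation.

(b) C²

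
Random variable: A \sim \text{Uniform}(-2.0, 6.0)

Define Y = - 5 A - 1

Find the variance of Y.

For Y = aA + b: Var(Y) = a² * Var(A)
Var(A) = (6 + 2)^2/12 = 5.3333333
Var(Y) = (-5)² * 5.3333333 = 25 * 5.3333333 = 133.33333

133.33333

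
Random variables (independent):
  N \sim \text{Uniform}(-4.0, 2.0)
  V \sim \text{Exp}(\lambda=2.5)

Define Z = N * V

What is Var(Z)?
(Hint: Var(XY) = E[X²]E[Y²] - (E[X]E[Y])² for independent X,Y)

Var(XY) = E[X²]E[Y²] - (E[X]E[Y])²
E[N] = -1, Var(N) = 3
E[V] = 0.4, Var(V) = 0.16
E[N²] = 3 + (-1)² = 4
E[V²] = 0.16 + 0.4² = 0.32
Var(Z) = 4*0.32 - (-1*0.4)²
= 1.28 - 0.16 = 1.12

1.12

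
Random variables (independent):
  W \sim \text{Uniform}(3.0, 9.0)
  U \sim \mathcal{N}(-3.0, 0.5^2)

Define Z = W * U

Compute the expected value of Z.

For independent RVs: E[XY] = E[X]*E[Y]
E[W] = 6
E[U] = -3
E[Z] = 6 * (-3) = -18

-18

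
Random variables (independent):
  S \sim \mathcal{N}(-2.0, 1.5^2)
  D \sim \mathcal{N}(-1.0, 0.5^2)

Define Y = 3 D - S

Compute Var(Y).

For independent RVs: Var(aX + bY) = a²Var(X) + b²Var(Y)
Var(S) = 2.25
Var(D) = 0.25
Var(Y) = (-1)²*2.25 + 3²*0.25
= 1*2.25 + 9*0.25 = 4.5

4.5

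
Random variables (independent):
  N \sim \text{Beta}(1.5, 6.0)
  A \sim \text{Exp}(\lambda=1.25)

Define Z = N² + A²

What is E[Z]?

E[Z] = E[N²] + E[A²]
E[N²] = Var(N) + E[N]² = 0.018823529 + 0.04 = 0.058823529
E[A²] = Var(A) + E[A]² = 0.64 + 0.64 = 1.28
E[Z] = 0.058823529 + 1.28 = 1.3388235

1.3388235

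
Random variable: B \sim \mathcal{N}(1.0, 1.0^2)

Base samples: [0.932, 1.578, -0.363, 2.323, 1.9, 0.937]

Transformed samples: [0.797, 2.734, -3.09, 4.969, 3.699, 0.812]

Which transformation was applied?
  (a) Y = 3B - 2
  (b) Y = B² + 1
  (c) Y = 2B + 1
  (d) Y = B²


Checking option (a) Y = 3B - 2:
  B = 0.932 -> Y = 0.797 ✓
  B = 1.578 -> Y = 2.734 ✓
  B = -0.363 -> Y = -3.09 ✓
All samples match this transformation.

(a) 3B - 2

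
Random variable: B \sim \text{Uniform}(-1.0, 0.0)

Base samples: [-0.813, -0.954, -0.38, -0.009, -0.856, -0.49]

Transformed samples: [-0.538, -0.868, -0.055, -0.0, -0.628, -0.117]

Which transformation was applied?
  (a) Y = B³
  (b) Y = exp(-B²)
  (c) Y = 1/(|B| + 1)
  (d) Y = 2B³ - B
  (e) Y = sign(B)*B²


Checking option (a) Y = B³:
  B = -0.813 -> Y = -0.538 ✓
  B = -0.954 -> Y = -0.868 ✓
  B = -0.38 -> Y = -0.055 ✓
All samples match this transformation.

(a) B³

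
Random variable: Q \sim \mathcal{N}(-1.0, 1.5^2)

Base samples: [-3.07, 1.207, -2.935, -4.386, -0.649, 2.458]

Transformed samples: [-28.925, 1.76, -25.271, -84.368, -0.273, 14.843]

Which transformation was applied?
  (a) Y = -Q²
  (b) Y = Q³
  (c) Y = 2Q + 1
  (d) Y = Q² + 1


Checking option (b) Y = Q³:
  Q = -3.07 -> Y = -28.925 ✓
  Q = 1.207 -> Y = 1.76 ✓
  Q = -2.935 -> Y = -25.271 ✓
All samples match this transformation.

(b) Q³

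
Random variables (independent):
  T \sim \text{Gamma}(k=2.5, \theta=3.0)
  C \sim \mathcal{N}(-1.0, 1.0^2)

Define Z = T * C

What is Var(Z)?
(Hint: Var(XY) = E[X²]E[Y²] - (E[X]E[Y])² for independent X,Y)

Var(XY) = E[X²]E[Y²] - (E[X]E[Y])²
E[T] = 7.5, Var(T) = 22.5
E[C] = -1, Var(C) = 1
E[T²] = 22.5 + 7.5² = 78.75
E[C²] = 1 + (-1)² = 2
Var(Z) = 78.75*2 - (7.5*(-1))²
= 157.5 - 56.25 = 101.25

101.25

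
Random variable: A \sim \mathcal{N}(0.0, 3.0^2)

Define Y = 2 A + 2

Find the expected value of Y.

For Y = 2A + 2:
E[Y] = 2 * E[A] + 2
E[A] = 0.0 = 0
E[Y] = 2 * 0 + 2 = 2

2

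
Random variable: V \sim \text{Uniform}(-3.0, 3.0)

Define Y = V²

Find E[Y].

E[V²] = Var(V) + (E[V])² = 3 + 0 = 3

3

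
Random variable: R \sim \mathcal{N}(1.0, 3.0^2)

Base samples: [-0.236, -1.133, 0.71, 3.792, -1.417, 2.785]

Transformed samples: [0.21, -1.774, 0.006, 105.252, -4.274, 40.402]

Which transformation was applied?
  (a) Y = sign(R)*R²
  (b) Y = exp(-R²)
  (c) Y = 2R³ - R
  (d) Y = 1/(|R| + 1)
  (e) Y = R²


Checking option (c) Y = 2R³ - R:
  R = -0.236 -> Y = 0.21 ✓
  R = -1.133 -> Y = -1.774 ✓
  R = 0.71 -> Y = 0.006 ✓
All samples match this transformation.

(c) 2R³ - R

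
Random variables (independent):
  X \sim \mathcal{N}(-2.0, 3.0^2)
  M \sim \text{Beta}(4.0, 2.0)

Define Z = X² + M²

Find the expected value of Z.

E[Z] = E[X²] + E[M²]
E[X²] = Var(X) + E[X]² = 9 + 4 = 13
E[M²] = Var(M) + E[M]² = 0.031746032 + 0.44444444 = 0.47619048
E[Z] = 13 + 0.47619048 = 13.47619

13.47619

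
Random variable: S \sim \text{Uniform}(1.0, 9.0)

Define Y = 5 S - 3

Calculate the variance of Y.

For Y = aS + b: Var(Y) = a² * Var(S)
Var(S) = (9 - 1)^2/12 = 5.3333333
Var(Y) = 5² * 5.3333333 = 25 * 5.3333333 = 133.33333

133.33333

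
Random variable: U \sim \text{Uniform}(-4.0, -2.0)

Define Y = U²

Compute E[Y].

E[U²] = Var(U) + (E[U])² = 0.33333333 + 9 = 9.3333333

9.3333333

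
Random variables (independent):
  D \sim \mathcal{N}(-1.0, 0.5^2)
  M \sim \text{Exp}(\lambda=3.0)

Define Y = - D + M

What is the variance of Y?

For independent RVs: Var(aX + bY) = a²Var(X) + b²Var(Y)
Var(D) = 0.25
Var(M) = 0.11111111
Var(Y) = (-1)²*0.25 + 1²*0.11111111
= 1*0.25 + 1*0.11111111 = 0.36111111

0.36111111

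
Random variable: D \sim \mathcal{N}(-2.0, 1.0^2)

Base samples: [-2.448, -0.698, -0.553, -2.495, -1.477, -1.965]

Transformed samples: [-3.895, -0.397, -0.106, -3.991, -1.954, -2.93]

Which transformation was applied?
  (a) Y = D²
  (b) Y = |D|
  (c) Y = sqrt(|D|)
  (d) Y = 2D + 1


Checking option (d) Y = 2D + 1:
  D = -2.448 -> Y = -3.895 ✓
  D = -0.698 -> Y = -0.397 ✓
  D = -0.553 -> Y = -0.106 ✓
All samples match this transformation.

(d) 2D + 1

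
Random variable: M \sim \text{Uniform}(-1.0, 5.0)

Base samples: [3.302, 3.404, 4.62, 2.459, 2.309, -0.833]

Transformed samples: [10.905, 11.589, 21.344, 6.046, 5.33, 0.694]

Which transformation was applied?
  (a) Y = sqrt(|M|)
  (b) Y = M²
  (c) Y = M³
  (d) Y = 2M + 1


Checking option (b) Y = M²:
  M = 3.302 -> Y = 10.905 ✓
  M = 3.404 -> Y = 11.589 ✓
  M = 4.62 -> Y = 21.344 ✓
All samples match this transformation.

(b) M²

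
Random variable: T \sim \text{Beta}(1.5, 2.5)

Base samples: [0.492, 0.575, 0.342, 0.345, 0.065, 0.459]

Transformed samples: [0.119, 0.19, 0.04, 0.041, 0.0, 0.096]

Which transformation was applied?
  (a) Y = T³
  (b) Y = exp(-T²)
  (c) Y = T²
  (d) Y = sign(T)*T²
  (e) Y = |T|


Checking option (a) Y = T³:
  T = 0.492 -> Y = 0.119 ✓
  T = 0.575 -> Y = 0.19 ✓
  T = 0.342 -> Y = 0.04 ✓
All samples match this transformation.

(a) T³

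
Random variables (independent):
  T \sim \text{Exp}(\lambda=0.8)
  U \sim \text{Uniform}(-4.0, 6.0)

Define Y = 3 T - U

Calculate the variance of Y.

For independent RVs: Var(aX + bY) = a²Var(X) + b²Var(Y)
Var(T) = 1.5625
Var(U) = 8.3333333
Var(Y) = 3²*1.5625 + (-1)²*8.3333333
= 9*1.5625 + 1*8.3333333 = 22.395833

22.395833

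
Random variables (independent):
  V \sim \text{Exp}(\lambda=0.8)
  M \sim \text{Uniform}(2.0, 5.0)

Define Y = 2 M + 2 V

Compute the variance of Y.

For independent RVs: Var(aX + bY) = a²Var(X) + b²Var(Y)
Var(V) = 1.5625
Var(M) = 0.75
Var(Y) = 2²*1.5625 + 2²*0.75
= 4*1.5625 + 4*0.75 = 9.25

9.25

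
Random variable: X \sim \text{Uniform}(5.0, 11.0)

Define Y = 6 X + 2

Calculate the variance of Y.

For Y = aX + b: Var(Y) = a² * Var(X)
Var(X) = (11 - 5)^2/12 = 3
Var(Y) = 6² * 3 = 36 * 3 = 108

108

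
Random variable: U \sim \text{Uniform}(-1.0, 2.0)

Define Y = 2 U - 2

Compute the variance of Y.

For Y = aU + b: Var(Y) = a² * Var(U)
Var(U) = (2 + 1)^2/12 = 0.75
Var(Y) = 2² * 0.75 = 4 * 0.75 = 3

3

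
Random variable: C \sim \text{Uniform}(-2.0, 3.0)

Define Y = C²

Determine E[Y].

E[C²] = Var(C) + (E[C])² = 2.0833333 + 0.25 = 2.3333333

2.3333333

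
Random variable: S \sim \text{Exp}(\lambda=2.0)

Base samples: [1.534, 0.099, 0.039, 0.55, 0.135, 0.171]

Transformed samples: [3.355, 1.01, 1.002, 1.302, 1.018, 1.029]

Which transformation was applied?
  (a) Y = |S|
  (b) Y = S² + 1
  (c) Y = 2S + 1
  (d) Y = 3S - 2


Checking option (b) Y = S² + 1:
  S = 1.534 -> Y = 3.355 ✓
  S = 0.099 -> Y = 1.01 ✓
  S = 0.039 -> Y = 1.002 ✓
All samples match this transformation.

(b) S² + 1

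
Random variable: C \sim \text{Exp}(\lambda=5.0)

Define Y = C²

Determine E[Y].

Using E[X²] = Var(X) + (E[X])²:
E[C] = 0.2
Var(C) = 1/5.0^2 = 0.04
E[C²] = 0.04 + 0.2² = 0.04 + 0.04 = 0.08

0.08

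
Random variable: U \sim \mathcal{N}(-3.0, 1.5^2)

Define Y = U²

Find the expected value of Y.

Using E[X²] = Var(X) + (E[X])²:
E[U] = -3
Var(U) = 1.5^2 = 2.25
E[U²] = 2.25 + (-3)² = 2.25 + 9 = 11.25

11.25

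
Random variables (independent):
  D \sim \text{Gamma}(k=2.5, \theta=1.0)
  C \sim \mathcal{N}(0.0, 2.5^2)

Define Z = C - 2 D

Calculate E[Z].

E[Z] = -2*E[D] + 1*E[C]
E[D] = 2.5
E[C] = 0
E[Z] = -2*2.5 + 1*0 = -5

-5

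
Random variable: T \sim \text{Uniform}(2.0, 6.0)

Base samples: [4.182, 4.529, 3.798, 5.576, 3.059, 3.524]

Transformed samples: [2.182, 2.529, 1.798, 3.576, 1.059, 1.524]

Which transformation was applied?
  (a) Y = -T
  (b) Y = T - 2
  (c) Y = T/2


Checking option (b) Y = T - 2:
  T = 4.182 -> Y = 2.182 ✓
  T = 4.529 -> Y = 2.529 ✓
  T = 3.798 -> Y = 1.798 ✓
All samples match this transformation.

(b) T - 2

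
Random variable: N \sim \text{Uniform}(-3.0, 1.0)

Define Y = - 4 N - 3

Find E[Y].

For Y = -4N - 3:
E[Y] = -4 * E[N] - 3
E[N] = (-3 + 1)/2 = -1
E[Y] = -4 * (-1) - 3 = 1

1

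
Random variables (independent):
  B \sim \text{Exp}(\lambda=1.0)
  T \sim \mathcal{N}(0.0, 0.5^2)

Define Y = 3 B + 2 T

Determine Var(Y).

For independent RVs: Var(aX + bY) = a²Var(X) + b²Var(Y)
Var(B) = 1
Var(T) = 0.25
Var(Y) = 3²*1 + 2²*0.25
= 9*1 + 4*0.25 = 10

10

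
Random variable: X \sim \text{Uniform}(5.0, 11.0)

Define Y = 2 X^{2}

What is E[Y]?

E[Y] = 2*E[X²]
E[X] = 8
E[X²] = Var(X) + (E[X])² = 3 + 64 = 67
E[Y] = 2*67 = 134

134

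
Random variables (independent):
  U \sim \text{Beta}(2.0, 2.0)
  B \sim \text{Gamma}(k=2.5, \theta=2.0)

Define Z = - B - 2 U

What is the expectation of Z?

E[Z] = -2*E[U] - 1*E[B]
E[U] = 0.5
E[B] = 5
E[Z] = -2*0.5 - 1*5 = -6

-6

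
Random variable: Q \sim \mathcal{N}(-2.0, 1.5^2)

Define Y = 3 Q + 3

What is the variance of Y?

For Y = aQ + b: Var(Y) = a² * Var(Q)
Var(Q) = 1.5^2 = 2.25
Var(Y) = 3² * 2.25 = 9 * 2.25 = 20.25

20.25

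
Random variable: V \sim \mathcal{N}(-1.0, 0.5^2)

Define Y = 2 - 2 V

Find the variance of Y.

For Y = aV + b: Var(Y) = a² * Var(V)
Var(V) = 0.5^2 = 0.25
Var(Y) = (-2)² * 0.25 = 4 * 0.25 = 1

1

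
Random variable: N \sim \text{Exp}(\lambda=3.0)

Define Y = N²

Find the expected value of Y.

Using E[X²] = Var(X) + (E[X])²:
E[N] = 0.33333333
Var(N) = 1/3.0^2 = 0.11111111
E[N²] = 0.11111111 + 0.33333333² = 0.11111111 + 0.11111111 = 0.22222222

0.22222222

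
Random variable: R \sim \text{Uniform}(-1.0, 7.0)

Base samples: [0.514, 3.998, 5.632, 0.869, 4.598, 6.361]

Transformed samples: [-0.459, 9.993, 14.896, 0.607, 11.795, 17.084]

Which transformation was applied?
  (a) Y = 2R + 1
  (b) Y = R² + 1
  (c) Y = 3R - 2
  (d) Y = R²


Checking option (c) Y = 3R - 2:
  R = 0.514 -> Y = -0.459 ✓
  R = 3.998 -> Y = 9.993 ✓
  R = 5.632 -> Y = 14.896 ✓
All samples match this transformation.

(c) 3R - 2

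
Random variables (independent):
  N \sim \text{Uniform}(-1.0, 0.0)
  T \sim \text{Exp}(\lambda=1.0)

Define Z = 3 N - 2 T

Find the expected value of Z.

E[Z] = 3*E[N] - 2*E[T]
E[N] = -0.5
E[T] = 1
E[Z] = 3*(-0.5) - 2*1 = -3.5

-3.5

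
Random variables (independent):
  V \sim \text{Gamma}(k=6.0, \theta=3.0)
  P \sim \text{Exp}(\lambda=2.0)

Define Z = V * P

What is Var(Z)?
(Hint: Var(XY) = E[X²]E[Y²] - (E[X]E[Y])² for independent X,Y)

Var(XY) = E[X²]E[Y²] - (E[X]E[Y])²
E[V] = 18, Var(V) = 54
E[P] = 0.5, Var(P) = 0.25
E[V²] = 54 + 18² = 378
E[P²] = 0.25 + 0.5² = 0.5
Var(Z) = 378*0.5 - (18*0.5)²
= 189 - 81 = 108

108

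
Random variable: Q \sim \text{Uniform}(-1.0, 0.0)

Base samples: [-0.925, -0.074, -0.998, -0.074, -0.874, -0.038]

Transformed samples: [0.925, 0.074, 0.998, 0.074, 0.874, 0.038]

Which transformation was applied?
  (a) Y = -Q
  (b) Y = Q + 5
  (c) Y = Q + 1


Checking option (a) Y = -Q:
  Q = -0.925 -> Y = 0.925 ✓
  Q = -0.074 -> Y = 0.074 ✓
  Q = -0.998 -> Y = 0.998 ✓
All samples match this transformation.

(a) -Q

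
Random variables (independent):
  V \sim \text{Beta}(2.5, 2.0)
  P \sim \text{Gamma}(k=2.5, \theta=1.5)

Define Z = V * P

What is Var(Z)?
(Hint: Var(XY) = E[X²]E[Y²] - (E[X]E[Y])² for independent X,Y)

Var(XY) = E[X²]E[Y²] - (E[X]E[Y])²
E[V] = 0.55555556, Var(V) = 0.044893378
E[P] = 3.75, Var(P) = 5.625
E[V²] = 0.044893378 + 0.55555556² = 0.35353535
E[P²] = 5.625 + 3.75² = 19.6875
Var(Z) = 0.35353535*19.6875 - (0.55555556*3.75)²
= 6.9602273 - 4.3402778 = 2.6199495

2.6199495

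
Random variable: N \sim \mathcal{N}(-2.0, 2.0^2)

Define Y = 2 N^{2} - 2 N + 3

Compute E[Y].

E[Y] = 2*E[N²] - 2*E[N] + 3
E[N] = -2
E[N²] = Var(N) + (E[N])² = 4 + 4 = 8
E[Y] = 2*8 - 2*(-2) + 3 = 23

23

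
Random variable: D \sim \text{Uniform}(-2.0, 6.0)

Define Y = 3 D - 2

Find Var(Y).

For Y = aD + b: Var(Y) = a² * Var(D)
Var(D) = (6 + 2)^2/12 = 5.3333333
Var(Y) = 3² * 5.3333333 = 9 * 5.3333333 = 48

48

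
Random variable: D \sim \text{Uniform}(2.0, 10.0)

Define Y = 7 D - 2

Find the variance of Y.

For Y = aD + b: Var(Y) = a² * Var(D)
Var(D) = (10 - 2)^2/12 = 5.3333333
Var(Y) = 7² * 5.3333333 = 49 * 5.3333333 = 261.33333

261.33333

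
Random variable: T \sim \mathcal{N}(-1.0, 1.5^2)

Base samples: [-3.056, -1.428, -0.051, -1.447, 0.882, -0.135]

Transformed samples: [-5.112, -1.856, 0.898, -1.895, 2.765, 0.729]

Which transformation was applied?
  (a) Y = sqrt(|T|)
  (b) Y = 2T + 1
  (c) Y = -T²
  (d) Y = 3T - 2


Checking option (b) Y = 2T + 1:
  T = -3.056 -> Y = -5.112 ✓
  T = -1.428 -> Y = -1.856 ✓
  T = -0.051 -> Y = 0.898 ✓
All samples match this transformation.

(b) 2T + 1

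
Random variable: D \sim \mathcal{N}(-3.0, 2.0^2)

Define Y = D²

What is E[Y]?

E[D²] = Var(D) + (E[D])² = 4 + 9 = 13

13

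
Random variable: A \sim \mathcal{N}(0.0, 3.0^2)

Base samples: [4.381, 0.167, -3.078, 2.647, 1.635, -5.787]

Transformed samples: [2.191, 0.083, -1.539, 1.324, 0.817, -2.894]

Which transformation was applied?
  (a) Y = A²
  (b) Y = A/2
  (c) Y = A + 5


Checking option (b) Y = A/2:
  A = 4.381 -> Y = 2.191 ✓
  A = 0.167 -> Y = 0.083 ✓
  A = -3.078 -> Y = -1.539 ✓
All samples match this transformation.

(b) A/2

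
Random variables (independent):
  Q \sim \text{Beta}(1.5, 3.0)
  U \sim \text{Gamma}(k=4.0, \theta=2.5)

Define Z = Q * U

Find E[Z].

For independent RVs: E[XY] = E[X]*E[Y]
E[Q] = 0.33333333
E[U] = 10
E[Z] = 0.33333333 * 10 = 3.3333333

3.3333333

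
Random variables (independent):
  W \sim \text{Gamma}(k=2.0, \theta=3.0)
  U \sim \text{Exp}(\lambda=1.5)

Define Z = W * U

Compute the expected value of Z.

For independent RVs: E[XY] = E[X]*E[Y]
E[W] = 6
E[U] = 0.66666667
E[Z] = 6 * 0.66666667 = 4

4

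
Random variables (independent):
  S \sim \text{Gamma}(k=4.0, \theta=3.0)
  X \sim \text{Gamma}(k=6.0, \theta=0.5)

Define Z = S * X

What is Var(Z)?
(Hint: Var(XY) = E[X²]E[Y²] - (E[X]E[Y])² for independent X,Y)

Var(XY) = E[X²]E[Y²] - (E[X]E[Y])²
E[S] = 12, Var(S) = 36
E[X] = 3, Var(X) = 1.5
E[S²] = 36 + 12² = 180
E[X²] = 1.5 + 3² = 10.5
Var(Z) = 180*10.5 - (12*3)²
= 1890 - 1296 = 594

594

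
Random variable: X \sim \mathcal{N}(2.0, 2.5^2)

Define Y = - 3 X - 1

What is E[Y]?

For Y = -3X - 1:
E[Y] = -3 * E[X] - 1
E[X] = 2.0 = 2
E[Y] = -3 * 2 - 1 = -7

-7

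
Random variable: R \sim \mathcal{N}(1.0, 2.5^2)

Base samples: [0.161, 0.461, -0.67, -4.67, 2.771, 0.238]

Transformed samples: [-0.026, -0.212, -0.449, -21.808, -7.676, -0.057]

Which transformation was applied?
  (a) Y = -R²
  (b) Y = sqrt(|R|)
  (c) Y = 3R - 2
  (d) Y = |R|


Checking option (a) Y = -R²:
  R = 0.161 -> Y = -0.026 ✓
  R = 0.461 -> Y = -0.212 ✓
  R = -0.67 -> Y = -0.449 ✓
All samples match this transformation.

(a) -R²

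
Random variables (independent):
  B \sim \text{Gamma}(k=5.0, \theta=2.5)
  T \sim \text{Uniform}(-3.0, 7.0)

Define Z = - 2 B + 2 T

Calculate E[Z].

E[Z] = -2*E[B] + 2*E[T]
E[B] = 12.5
E[T] = 2
E[Z] = -2*12.5 + 2*2 = -21

-21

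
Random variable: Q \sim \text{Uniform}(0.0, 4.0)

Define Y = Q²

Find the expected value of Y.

Using E[X²] = Var(X) + (E[X])²:
E[Q] = 2
Var(Q) = (4 - 0)^2/12 = 1.3333333
E[Q²] = 1.3333333 + 2² = 1.3333333 + 4 = 5.3333333

5.3333333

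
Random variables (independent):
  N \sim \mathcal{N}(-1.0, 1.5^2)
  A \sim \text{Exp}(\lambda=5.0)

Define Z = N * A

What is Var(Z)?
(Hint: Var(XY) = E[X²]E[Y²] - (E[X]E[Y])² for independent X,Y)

Var(XY) = E[X²]E[Y²] - (E[X]E[Y])²
E[N] = -1, Var(N) = 2.25
E[A] = 0.2, Var(A) = 0.04
E[N²] = 2.25 + (-1)² = 3.25
E[A²] = 0.04 + 0.2² = 0.08
Var(Z) = 3.25*0.08 - (-1*0.2)²
= 0.26 - 0.04 = 0.22

0.22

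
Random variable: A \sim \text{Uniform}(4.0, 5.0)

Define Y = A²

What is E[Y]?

E[A²] = Var(A) + (E[A])² = 0.083333333 + 20.25 = 20.333333

20.333333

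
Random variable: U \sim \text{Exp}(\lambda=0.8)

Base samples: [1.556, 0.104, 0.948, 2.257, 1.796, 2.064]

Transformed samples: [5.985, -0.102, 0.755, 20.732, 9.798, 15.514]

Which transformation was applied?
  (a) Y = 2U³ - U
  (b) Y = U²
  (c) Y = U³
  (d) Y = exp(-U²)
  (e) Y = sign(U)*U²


Checking option (a) Y = 2U³ - U:
  U = 1.556 -> Y = 5.985 ✓
  U = 0.104 -> Y = -0.102 ✓
  U = 0.948 -> Y = 0.755 ✓
All samples match this transformation.

(a) 2U³ - U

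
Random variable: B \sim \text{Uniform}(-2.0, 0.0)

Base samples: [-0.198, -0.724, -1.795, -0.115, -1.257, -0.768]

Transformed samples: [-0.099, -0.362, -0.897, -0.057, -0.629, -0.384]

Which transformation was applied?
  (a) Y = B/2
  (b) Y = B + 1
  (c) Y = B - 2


Checking option (a) Y = B/2:
  B = -0.198 -> Y = -0.099 ✓
  B = -0.724 -> Y = -0.362 ✓
  B = -1.795 -> Y = -0.897 ✓
All samples match this transformation.

(a) B/2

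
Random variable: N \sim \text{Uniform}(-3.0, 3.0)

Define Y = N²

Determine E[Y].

E[N²] = Var(N) + (E[N])² = 3 + 0 = 3

3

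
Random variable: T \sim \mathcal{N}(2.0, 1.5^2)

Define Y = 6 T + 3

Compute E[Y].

For Y = 6T + 3:
E[Y] = 6 * E[T] + 3
E[T] = 2.0 = 2
E[Y] = 6 * 2 + 3 = 15

15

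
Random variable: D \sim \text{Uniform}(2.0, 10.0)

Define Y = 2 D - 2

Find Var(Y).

For Y = aD + b: Var(Y) = a² * Var(D)
Var(D) = (10 - 2)^2/12 = 5.3333333
Var(Y) = 2² * 5.3333333 = 4 * 5.3333333 = 21.333333

21.333333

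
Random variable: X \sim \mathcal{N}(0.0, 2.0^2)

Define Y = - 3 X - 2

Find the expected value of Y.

For Y = -3X - 2:
E[Y] = -3 * E[X] - 2
E[X] = 0.0 = 0
E[Y] = -3 * 0 - 2 = -2

-2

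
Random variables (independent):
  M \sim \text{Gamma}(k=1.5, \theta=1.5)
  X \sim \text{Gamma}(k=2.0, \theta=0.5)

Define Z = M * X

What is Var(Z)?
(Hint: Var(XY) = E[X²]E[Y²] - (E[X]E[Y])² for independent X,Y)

Var(XY) = E[X²]E[Y²] - (E[X]E[Y])²
E[M] = 2.25, Var(M) = 3.375
E[X] = 1, Var(X) = 0.5
E[M²] = 3.375 + 2.25² = 8.4375
E[X²] = 0.5 + 1² = 1.5
Var(Z) = 8.4375*1.5 - (2.25*1)²
= 12.65625 - 5.0625 = 7.59375

7.59375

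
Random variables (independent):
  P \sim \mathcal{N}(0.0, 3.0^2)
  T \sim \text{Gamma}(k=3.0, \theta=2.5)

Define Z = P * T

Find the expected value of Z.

For independent RVs: E[XY] = E[X]*E[Y]
E[P] = 0
E[T] = 7.5
E[Z] = 0 * 7.5 = 0

0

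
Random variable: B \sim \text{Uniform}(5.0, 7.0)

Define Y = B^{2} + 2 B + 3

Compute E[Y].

E[Y] = 1*E[B²] + 2*E[B] + 3
E[B] = 6
E[B²] = Var(B) + (E[B])² = 0.33333333 + 36 = 36.333333
E[Y] = 1*36.333333 + 2*6 + 3 = 51.333333

51.333333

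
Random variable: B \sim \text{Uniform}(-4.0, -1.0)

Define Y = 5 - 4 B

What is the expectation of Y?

For Y = -4B + 5:
E[Y] = -4 * E[B] + 5
E[B] = (-4 - 1)/2 = -2.5
E[Y] = -4 * (-2.5) + 5 = 15

15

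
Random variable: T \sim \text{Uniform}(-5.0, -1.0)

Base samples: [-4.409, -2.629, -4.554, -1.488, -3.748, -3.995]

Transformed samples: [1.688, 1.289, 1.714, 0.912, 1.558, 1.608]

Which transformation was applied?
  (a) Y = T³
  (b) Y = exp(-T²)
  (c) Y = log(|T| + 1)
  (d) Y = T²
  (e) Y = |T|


Checking option (c) Y = log(|T| + 1):
  T = -4.409 -> Y = 1.688 ✓
  T = -2.629 -> Y = 1.289 ✓
  T = -4.554 -> Y = 1.714 ✓
All samples match this transformation.

(c) log(|T| + 1)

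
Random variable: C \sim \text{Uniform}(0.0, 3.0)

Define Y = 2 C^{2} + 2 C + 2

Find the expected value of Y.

E[Y] = 2*E[C²] + 2*E[C] + 2
E[C] = 1.5
E[C²] = Var(C) + (E[C])² = 0.75 + 2.25 = 3
E[Y] = 2*3 + 2*1.5 + 2 = 11

11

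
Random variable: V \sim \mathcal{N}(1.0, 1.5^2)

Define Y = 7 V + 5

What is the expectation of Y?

For Y = 7V + 5:
E[Y] = 7 * E[V] + 5
E[V] = 1.0 = 1
E[Y] = 7 * 1 + 5 = 12

12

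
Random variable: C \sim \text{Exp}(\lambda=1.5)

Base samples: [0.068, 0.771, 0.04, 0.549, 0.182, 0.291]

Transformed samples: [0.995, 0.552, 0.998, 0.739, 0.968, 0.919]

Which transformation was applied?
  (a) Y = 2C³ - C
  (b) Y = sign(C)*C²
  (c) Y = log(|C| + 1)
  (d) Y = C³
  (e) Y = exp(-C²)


Checking option (e) Y = exp(-C²):
  C = 0.068 -> Y = 0.995 ✓
  C = 0.771 -> Y = 0.552 ✓
  C = 0.04 -> Y = 0.998 ✓
All samples match this transformation.

(e) exp(-C²)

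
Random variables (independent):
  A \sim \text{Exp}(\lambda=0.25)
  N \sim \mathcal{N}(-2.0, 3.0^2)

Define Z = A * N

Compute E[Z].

For independent RVs: E[XY] = E[X]*E[Y]
E[A] = 4
E[N] = -2
E[Z] = 4 * (-2) = -8

-8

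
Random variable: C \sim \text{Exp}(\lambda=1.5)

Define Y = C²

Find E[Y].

E[C²] = Var(C) + (E[C])² = 0.44444444 + 0.44444444 = 0.88888889

0.88888889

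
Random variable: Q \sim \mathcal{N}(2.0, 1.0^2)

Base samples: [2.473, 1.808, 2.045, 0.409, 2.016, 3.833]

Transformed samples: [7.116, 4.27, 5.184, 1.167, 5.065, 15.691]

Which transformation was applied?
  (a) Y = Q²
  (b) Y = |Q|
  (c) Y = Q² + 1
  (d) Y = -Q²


Checking option (c) Y = Q² + 1:
  Q = 2.473 -> Y = 7.116 ✓
  Q = 1.808 -> Y = 4.27 ✓
  Q = 2.045 -> Y = 5.184 ✓
All samples match this transformation.

(c) Q² + 1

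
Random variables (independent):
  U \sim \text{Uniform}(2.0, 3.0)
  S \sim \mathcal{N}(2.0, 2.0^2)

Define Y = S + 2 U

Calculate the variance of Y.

For independent RVs: Var(aX + bY) = a²Var(X) + b²Var(Y)
Var(U) = 0.083333333
Var(S) = 4
Var(Y) = 2²*0.083333333 + 1²*4
= 4*0.083333333 + 1*4 = 4.3333333

4.3333333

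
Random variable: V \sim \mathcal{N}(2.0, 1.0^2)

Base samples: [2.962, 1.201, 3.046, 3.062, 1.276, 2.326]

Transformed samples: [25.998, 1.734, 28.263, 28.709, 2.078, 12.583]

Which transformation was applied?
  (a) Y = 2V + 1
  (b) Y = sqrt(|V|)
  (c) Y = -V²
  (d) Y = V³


Checking option (d) Y = V³:
  V = 2.962 -> Y = 25.998 ✓
  V = 1.201 -> Y = 1.734 ✓
  V = 3.046 -> Y = 28.263 ✓
All samples match this transformation.

(d) V³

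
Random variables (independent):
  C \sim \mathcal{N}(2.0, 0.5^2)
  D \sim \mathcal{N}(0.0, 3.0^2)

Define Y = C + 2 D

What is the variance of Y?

For independent RVs: Var(aX + bY) = a²Var(X) + b²Var(Y)
Var(C) = 0.25
Var(D) = 9
Var(Y) = 1²*0.25 + 2²*9
= 1*0.25 + 4*9 = 36.25

36.25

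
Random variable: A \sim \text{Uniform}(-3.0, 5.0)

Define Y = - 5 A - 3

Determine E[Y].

For Y = -5A - 3:
E[Y] = -5 * E[A] - 3
E[A] = (-3 + 5)/2 = 1
E[Y] = -5 * 1 - 3 = -8

-8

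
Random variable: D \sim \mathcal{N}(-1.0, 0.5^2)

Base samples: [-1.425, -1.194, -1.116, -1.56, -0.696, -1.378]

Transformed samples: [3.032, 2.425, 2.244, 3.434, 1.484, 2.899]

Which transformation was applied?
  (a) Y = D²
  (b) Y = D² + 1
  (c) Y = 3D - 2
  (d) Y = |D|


Checking option (b) Y = D² + 1:
  D = -1.425 -> Y = 3.032 ✓
  D = -1.194 -> Y = 2.425 ✓
  D = -1.116 -> Y = 2.244 ✓
All samples match this transformation.

(b) D² + 1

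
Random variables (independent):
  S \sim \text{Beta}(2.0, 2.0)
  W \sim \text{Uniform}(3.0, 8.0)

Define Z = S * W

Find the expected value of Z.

For independent RVs: E[XY] = E[X]*E[Y]
E[S] = 0.5
E[W] = 5.5
E[Z] = 0.5 * 5.5 = 2.75

2.75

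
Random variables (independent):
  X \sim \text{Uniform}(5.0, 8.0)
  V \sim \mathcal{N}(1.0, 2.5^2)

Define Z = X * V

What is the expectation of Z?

For independent RVs: E[XY] = E[X]*E[Y]
E[X] = 6.5
E[V] = 1
E[Z] = 6.5 * 1 = 6.5

6.5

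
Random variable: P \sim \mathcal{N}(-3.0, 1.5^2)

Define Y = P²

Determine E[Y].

E[P²] = Var(P) + (E[P])² = 2.25 + 9 = 11.25

11.25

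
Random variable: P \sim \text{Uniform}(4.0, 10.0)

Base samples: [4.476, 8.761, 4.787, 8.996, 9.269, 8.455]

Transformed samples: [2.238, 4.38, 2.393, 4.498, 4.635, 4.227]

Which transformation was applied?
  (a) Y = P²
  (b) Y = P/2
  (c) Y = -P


Checking option (b) Y = P/2:
  P = 4.476 -> Y = 2.238 ✓
  P = 8.761 -> Y = 4.38 ✓
  P = 4.787 -> Y = 2.393 ✓
All samples match this transformation.

(b) P/2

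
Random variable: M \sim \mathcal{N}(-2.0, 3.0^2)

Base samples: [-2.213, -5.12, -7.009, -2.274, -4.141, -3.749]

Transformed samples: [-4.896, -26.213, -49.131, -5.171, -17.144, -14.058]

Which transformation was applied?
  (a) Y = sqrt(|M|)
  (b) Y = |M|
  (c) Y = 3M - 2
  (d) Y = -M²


Checking option (d) Y = -M²:
  M = -2.213 -> Y = -4.896 ✓
  M = -5.12 -> Y = -26.213 ✓
  M = -7.009 -> Y = -49.131 ✓
All samples match this transformation.

(d) -M²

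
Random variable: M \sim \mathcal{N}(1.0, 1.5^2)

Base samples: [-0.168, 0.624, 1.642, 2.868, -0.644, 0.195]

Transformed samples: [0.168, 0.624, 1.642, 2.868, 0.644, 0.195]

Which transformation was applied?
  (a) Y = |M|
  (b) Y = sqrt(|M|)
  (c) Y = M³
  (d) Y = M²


Checking option (a) Y = |M|:
  M = -0.168 -> Y = 0.168 ✓
  M = 0.624 -> Y = 0.624 ✓
  M = 1.642 -> Y = 1.642 ✓
All samples match this transformation.

(a) |M|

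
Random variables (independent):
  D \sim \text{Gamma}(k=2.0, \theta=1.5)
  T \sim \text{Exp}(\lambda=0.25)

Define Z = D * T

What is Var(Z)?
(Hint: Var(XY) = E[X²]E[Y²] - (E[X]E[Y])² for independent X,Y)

Var(XY) = E[X²]E[Y²] - (E[X]E[Y])²
E[D] = 3, Var(D) = 4.5
E[T] = 4, Var(T) = 16
E[D²] = 4.5 + 3² = 13.5
E[T²] = 16 + 4² = 32
Var(Z) = 13.5*32 - (3*4)²
= 432 - 144 = 288

288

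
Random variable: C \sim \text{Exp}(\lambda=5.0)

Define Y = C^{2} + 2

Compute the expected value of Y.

E[Y] = 1*E[C²] + 2
E[C] = 0.2
E[C²] = Var(C) + (E[C])² = 0.04 + 0.04 = 0.08
E[Y] = 1*0.08 + 2 = 2.08

2.08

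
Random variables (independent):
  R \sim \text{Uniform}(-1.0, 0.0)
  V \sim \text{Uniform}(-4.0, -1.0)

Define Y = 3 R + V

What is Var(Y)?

For independent RVs: Var(aX + bY) = a²Var(X) + b²Var(Y)
Var(R) = 0.083333333
Var(V) = 0.75
Var(Y) = 3²*0.083333333 + 1²*0.75
= 9*0.083333333 + 1*0.75 = 1.5

1.5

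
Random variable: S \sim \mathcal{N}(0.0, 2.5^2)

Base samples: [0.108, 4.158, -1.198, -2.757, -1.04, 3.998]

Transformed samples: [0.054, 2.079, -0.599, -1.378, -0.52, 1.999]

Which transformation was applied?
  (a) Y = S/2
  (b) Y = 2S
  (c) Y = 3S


Checking option (a) Y = S/2:
  S = 0.108 -> Y = 0.054 ✓
  S = 4.158 -> Y = 2.079 ✓
  S = -1.198 -> Y = -0.599 ✓
All samples match this transformation.

(a) S/2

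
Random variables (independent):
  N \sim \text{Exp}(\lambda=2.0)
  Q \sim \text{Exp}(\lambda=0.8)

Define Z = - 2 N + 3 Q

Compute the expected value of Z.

E[Z] = -2*E[N] + 3*E[Q]
E[N] = 0.5
E[Q] = 1.25
E[Z] = -2*0.5 + 3*1.25 = 2.75

2.75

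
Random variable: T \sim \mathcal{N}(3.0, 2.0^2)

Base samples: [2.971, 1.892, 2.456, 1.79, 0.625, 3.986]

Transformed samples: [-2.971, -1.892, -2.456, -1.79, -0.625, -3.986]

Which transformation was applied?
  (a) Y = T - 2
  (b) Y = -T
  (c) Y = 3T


Checking option (b) Y = -T:
  T = 2.971 -> Y = -2.971 ✓
  T = 1.892 -> Y = -1.892 ✓
  T = 2.456 -> Y = -2.456 ✓
All samples match this transformation.

(b) -T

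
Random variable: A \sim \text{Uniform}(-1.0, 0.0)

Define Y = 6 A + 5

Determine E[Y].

For Y = 6A + 5:
E[Y] = 6 * E[A] + 5
E[A] = (-1 + 0)/2 = -0.5
E[Y] = 6 * (-0.5) + 5 = 2

2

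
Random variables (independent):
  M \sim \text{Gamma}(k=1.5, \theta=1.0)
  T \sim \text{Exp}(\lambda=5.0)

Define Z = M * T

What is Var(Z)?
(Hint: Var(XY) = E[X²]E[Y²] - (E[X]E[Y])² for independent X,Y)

Var(XY) = E[X²]E[Y²] - (E[X]E[Y])²
E[M] = 1.5, Var(M) = 1.5
E[T] = 0.2, Var(T) = 0.04
E[M²] = 1.5 + 1.5² = 3.75
E[T²] = 0.04 + 0.2² = 0.08
Var(Z) = 3.75*0.08 - (1.5*0.2)²
= 0.3 - 0.09 = 0.21

0.21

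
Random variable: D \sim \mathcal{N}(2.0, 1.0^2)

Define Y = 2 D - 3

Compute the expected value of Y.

For Y = 2D - 3:
E[Y] = 2 * E[D] - 3
E[D] = 2.0 = 2
E[Y] = 2 * 2 - 3 = 1

1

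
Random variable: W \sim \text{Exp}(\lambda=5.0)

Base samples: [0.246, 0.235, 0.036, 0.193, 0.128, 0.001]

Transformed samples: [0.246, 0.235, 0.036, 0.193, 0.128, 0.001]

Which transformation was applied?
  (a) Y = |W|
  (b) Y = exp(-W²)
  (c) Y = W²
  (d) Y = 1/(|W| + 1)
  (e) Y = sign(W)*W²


Checking option (a) Y = |W|:
  W = 0.246 -> Y = 0.246 ✓
  W = 0.235 -> Y = 0.235 ✓
  W = 0.036 -> Y = 0.036 ✓
All samples match this transformation.

(a) |W|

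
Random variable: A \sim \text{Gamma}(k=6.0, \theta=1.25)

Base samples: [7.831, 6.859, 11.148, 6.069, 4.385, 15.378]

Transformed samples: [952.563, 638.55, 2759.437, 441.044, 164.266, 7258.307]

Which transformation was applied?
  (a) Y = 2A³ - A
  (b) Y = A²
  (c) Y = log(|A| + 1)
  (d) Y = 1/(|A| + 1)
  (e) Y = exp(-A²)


Checking option (a) Y = 2A³ - A:
  A = 7.831 -> Y = 952.563 ✓
  A = 6.859 -> Y = 638.55 ✓
  A = 11.148 -> Y = 2759.437 ✓
All samples match this transformation.

(a) 2A³ - A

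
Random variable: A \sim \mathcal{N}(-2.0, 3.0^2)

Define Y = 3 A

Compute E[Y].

For Y = 3A:
E[Y] = 3 * E[A]
E[A] = -2.0 = -2
E[Y] = 3 * (-2) = -6

-6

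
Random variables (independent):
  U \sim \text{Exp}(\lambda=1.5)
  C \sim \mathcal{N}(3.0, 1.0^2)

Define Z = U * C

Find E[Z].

For independent RVs: E[XY] = E[X]*E[Y]
E[U] = 0.66666667
E[C] = 3
E[Z] = 0.66666667 * 3 = 2

2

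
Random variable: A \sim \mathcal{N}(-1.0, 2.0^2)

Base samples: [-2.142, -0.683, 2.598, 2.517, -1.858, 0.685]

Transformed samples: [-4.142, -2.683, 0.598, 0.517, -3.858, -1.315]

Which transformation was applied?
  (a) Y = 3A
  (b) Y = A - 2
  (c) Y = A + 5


Checking option (b) Y = A - 2:
  A = -2.142 -> Y = -4.142 ✓
  A = -0.683 -> Y = -2.683 ✓
  A = 2.598 -> Y = 0.598 ✓
All samples match this transformation.

(b) A - 2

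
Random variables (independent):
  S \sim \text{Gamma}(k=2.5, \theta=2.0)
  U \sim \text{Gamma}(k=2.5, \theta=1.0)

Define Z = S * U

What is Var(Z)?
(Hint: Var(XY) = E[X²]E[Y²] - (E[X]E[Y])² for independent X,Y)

Var(XY) = E[X²]E[Y²] - (E[X]E[Y])²
E[S] = 5, Var(S) = 10
E[U] = 2.5, Var(U) = 2.5
E[S²] = 10 + 5² = 35
E[U²] = 2.5 + 2.5² = 8.75
Var(Z) = 35*8.75 - (5*2.5)²
= 306.25 - 156.25 = 150

150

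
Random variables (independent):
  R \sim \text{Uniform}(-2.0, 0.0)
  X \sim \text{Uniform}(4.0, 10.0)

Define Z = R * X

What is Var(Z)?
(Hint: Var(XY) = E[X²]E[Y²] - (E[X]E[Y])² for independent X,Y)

Var(XY) = E[X²]E[Y²] - (E[X]E[Y])²
E[R] = -1, Var(R) = 0.33333333
E[X] = 7, Var(X) = 3
E[R²] = 0.33333333 + (-1)² = 1.3333333
E[X²] = 3 + 7² = 52
Var(Z) = 1.3333333*52 - (-1*7)²
= 69.333333 - 49 = 20.333333

20.333333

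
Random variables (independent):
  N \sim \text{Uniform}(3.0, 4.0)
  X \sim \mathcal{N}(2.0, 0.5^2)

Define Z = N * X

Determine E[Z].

For independent RVs: E[XY] = E[X]*E[Y]
E[N] = 3.5
E[X] = 2
E[Z] = 3.5 * 2 = 7

7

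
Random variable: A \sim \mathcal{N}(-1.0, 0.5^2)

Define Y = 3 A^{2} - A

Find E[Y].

E[Y] = 3*E[A²] - 1*E[A]
E[A] = -1
E[A²] = Var(A) + (E[A])² = 0.25 + 1 = 1.25
E[Y] = 3*1.25 - 1*(-1) = 4.75

4.75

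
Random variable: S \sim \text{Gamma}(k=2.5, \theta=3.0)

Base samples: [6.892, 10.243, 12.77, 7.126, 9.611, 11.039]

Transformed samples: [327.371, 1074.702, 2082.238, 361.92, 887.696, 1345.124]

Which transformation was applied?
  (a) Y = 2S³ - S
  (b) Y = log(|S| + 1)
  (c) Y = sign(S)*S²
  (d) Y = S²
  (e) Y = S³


Checking option (e) Y = S³:
  S = 6.892 -> Y = 327.371 ✓
  S = 10.243 -> Y = 1074.702 ✓
  S = 12.77 -> Y = 2082.238 ✓
All samples match this transformation.

(e) S³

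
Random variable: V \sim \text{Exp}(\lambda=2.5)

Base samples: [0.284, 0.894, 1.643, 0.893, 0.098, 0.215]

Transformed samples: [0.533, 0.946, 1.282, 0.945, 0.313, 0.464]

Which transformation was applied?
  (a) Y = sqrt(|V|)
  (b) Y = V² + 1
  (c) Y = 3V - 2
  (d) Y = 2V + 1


Checking option (a) Y = sqrt(|V|):
  V = 0.284 -> Y = 0.533 ✓
  V = 0.894 -> Y = 0.946 ✓
  V = 1.643 -> Y = 1.282 ✓
All samples match this transformation.

(a) sqrt(|V|)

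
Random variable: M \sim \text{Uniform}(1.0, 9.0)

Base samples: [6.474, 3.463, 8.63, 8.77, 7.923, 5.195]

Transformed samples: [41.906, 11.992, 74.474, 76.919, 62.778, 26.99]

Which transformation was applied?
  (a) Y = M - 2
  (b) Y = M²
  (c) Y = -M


Checking option (b) Y = M²:
  M = 6.474 -> Y = 41.906 ✓
  M = 3.463 -> Y = 11.992 ✓
  M = 8.63 -> Y = 74.474 ✓
All samples match this transformation.

(b) M²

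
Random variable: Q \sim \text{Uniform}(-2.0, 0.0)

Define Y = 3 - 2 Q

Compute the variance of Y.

For Y = aQ + b: Var(Y) = a² * Var(Q)
Var(Q) = (0 + 2)^2/12 = 0.33333333
Var(Y) = (-2)² * 0.33333333 = 4 * 0.33333333 = 1.3333333

1.3333333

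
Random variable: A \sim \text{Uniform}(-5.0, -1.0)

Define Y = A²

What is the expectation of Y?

E[A²] = Var(A) + (E[A])² = 1.3333333 + 9 = 10.333333

10.333333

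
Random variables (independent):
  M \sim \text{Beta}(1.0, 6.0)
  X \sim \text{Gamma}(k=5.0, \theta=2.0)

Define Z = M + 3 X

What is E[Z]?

E[Z] = 1*E[M] + 3*E[X]
E[M] = 0.14285714
E[X] = 10
E[Z] = 1*0.14285714 + 3*10 = 30.142857

30.142857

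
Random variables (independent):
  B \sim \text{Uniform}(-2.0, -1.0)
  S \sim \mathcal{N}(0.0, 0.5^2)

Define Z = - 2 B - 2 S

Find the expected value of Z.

E[Z] = -2*E[B] - 2*E[S]
E[B] = -1.5
E[S] = 0
E[Z] = -2*(-1.5) - 2*0 = 3

3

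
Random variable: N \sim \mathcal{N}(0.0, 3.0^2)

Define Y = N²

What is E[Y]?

Using E[X²] = Var(X) + (E[X])²:
E[N] = 0
Var(N) = 3.0^2 = 9
E[N²] = 9 + 0² = 9 + 0 = 9

9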